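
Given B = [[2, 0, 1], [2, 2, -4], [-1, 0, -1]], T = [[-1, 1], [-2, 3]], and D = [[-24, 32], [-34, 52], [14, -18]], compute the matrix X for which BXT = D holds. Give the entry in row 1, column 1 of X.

Left-multiply by B⁻¹ and right-multiply by T⁻¹: X = B⁻¹DT⁻¹.
B has determinant -2; B⁻¹ = [[1, 0, 1], [-3, 1/2, -5], [-1, 0, -2]].
det T = -1; the adjugate gives T⁻¹ = [[-3, 1], [-2, 1]].
B⁻¹D = [[-10, 14], [-15, 20], [-4, 4]].
X = (B⁻¹D)T⁻¹ = [[2, 4], [5, 5], [4, 0]].

2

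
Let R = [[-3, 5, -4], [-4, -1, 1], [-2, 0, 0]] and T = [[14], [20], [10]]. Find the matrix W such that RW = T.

W = [[-5], [-1], [-1]]

Left-multiplying both sides by R⁻¹ gives W = R⁻¹T.
det R = -2, so R⁻¹ = [[0, 0, -1/2], [1, 4, -19/2], [1, 5, -23/2]].
W = R⁻¹T = [[0, 0, -1/2], [1, 4, -19/2], [1, 5, -23/2]] · [[14], [20], [10]] = [[-5], [-1], [-1]].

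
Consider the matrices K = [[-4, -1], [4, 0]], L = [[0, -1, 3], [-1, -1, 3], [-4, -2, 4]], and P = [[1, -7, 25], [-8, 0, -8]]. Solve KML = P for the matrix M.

M = [[0, -2, 1], [-4, 1, -2]]

Isolating M: multiply by K⁻¹ from the left and L⁻¹ from the right, so M = K⁻¹PL⁻¹.
det K = 4; the adjugate gives K⁻¹ = [[0, 1/4], [-1, -1]].
det L = 2; the adjugate gives L⁻¹ = [[1, -1, 0], [-4, 6, -3/2], [-1, 2, -1/2]].
K⁻¹P = [[-2, 0, -2], [7, 7, -17]].
M = (K⁻¹P)L⁻¹ = [[0, -2, 1], [-4, 1, -2]].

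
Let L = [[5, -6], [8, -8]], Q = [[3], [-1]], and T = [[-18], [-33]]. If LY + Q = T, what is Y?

Y = [[-3], [1]]

LY = T − Q = [[-21], [-32]].
Left-multiplying both sides by L⁻¹ gives Y = L⁻¹(T − Q).
L has determinant 8; L⁻¹ = [[-1, 3/4], [-1, 5/8]].
Y = L⁻¹(T − Q) = [[-3], [1]].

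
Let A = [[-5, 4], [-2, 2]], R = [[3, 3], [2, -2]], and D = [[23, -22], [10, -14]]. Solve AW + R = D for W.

AW = D − R = [[20, -25], [8, -12]].
Since A multiplies W on the left, W = A⁻¹(D − R).
A has determinant -2; A⁻¹ = [[-1, 2], [-1, 5/2]].
W = A⁻¹(D − R) = [[-4, 1], [0, -5]].

W = [[-4, 1], [0, -5]]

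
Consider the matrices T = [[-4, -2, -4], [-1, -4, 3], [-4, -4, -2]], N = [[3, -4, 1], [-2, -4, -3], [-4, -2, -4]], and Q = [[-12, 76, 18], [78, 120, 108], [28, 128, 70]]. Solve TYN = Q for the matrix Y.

Y = [[2, 5, 4], [4, -5, 5], [0, -3, -4]]

Isolating Y: multiply by T⁻¹ from the left and N⁻¹ from the right, so Y = T⁻¹QN⁻¹.
det T = -4; the adjugate gives T⁻¹ = [[-5, -3, 11/2], [7/2, 2, -4], [3, 2, -7/2]].
det N = 2, so N⁻¹ = [[5, -9, 8], [2, -4, 7/2], [-6, 11, -10]].
T⁻¹Q = [[-20, -36, -29], [2, -6, -1], [22, 20, 25]].
Y = (T⁻¹Q)N⁻¹ = [[2, 5, 4], [4, -5, 5], [0, -3, -4]].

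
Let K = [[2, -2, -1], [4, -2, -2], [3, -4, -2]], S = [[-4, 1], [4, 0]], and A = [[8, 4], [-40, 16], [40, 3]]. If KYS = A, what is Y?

Isolating Y: multiply by K⁻¹ from the left and S⁻¹ from the right, so Y = K⁻¹AS⁻¹.
K has determinant -2; K⁻¹ = [[2, 0, -1], [-1, 1/2, 0], [5, -1, -2]].
det S = -4, so S⁻¹ = [[0, 1/4], [1, 1]].
K⁻¹A = [[-24, 5], [-28, 4], [0, -2]].
Y = (K⁻¹A)S⁻¹ = [[5, -1], [4, -3], [-2, -2]].

Y = [[5, -1], [4, -3], [-2, -2]]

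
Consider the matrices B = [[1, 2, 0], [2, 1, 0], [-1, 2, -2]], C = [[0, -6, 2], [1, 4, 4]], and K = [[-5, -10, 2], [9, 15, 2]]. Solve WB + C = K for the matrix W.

W = [[-1, -2, 0], [3, 3, 1]]

WB = K − C = [[-5, -4, 0], [8, 11, -2]].
Right-multiplying both sides by B⁻¹ gives W = (K − C)B⁻¹.
B has determinant 6; B⁻¹ = [[-1/3, 2/3, 0], [2/3, -1/3, 0], [5/6, -2/3, -1/2]].
W = (K − C)B⁻¹ = [[-1, -2, 0], [3, 3, 1]].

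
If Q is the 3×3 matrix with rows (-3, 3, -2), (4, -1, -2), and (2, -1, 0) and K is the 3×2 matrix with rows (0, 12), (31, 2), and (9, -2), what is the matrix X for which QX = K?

X = [[5, 2], [1, 6], [-6, 0]]

Left-multiplying both sides by Q⁻¹ gives X = Q⁻¹K.
Q has determinant -2; Q⁻¹ = [[1, -1, 4], [2, -2, 7], [1, -3/2, 9/2]].
X = Q⁻¹K = [[1, -1, 4], [2, -2, 7], [1, -3/2, 9/2]] · [[0, 12], [31, 2], [9, -2]] = [[5, 2], [1, 6], [-6, 0]].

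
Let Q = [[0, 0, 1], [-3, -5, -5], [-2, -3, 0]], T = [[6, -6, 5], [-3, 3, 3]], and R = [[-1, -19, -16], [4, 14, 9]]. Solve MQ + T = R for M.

MQ = R − T = [[-7, -13, -21], [7, 11, 6]].
Q is on the right of M, so right-multiply by Q⁻¹: M = (R − T)Q⁻¹.
det Q = -1; the adjugate gives Q⁻¹ = [[15, 3, -5], [-10, -2, 3], [1, 0, 0]].
M = (R − T)Q⁻¹ = [[4, 5, -4], [1, -1, -2]].

M = [[4, 5, -4], [1, -1, -2]]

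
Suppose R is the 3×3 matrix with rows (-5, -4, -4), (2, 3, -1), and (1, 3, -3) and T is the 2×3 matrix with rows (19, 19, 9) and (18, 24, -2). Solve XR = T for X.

Since R sits to the right of X, X = TR⁻¹.
R has determinant -2; R⁻¹ = [[3, 12, -8], [-5/2, -19/2, 13/2], [-3/2, -11/2, 7/2]].
X = TR⁻¹ = [[19, 19, 9], [18, 24, -2]] · [[3, 12, -8], [-5/2, -19/2, 13/2], [-3/2, -11/2, 7/2]] = [[-4, -2, 3], [-3, -1, 5]].

X = [[-4, -2, 3], [-3, -1, 5]]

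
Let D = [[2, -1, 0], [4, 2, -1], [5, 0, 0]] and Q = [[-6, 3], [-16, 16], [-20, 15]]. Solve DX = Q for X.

X = [[-4, 3], [-2, 3], [-4, 2]]

D is on the left of X, so left-multiply by D⁻¹: X = D⁻¹Q.
D has determinant 5; D⁻¹ = [[0, 0, 1/5], [-1, 0, 2/5], [-2, -1, 8/5]].
X = D⁻¹Q = [[0, 0, 1/5], [-1, 0, 2/5], [-2, -1, 8/5]] · [[-6, 3], [-16, 16], [-20, 15]] = [[-4, 3], [-2, 3], [-4, 2]].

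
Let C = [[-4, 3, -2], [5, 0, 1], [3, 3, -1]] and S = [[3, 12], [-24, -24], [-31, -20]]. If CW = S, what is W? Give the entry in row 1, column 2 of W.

C is on the left of W, so left-multiply by C⁻¹: W = C⁻¹S.
det C = 6, so C⁻¹ = [[-1/2, -1/2, 1/2], [4/3, 5/3, -1], [5/2, 7/2, -5/2]].
W = C⁻¹S = [[-1/2, -1/2, 1/2], [4/3, 5/3, -1], [5/2, 7/2, -5/2]] · [[3, 12], [-24, -24], [-31, -20]] = [[-5, -4], [-5, -4], [1, -4]].

-4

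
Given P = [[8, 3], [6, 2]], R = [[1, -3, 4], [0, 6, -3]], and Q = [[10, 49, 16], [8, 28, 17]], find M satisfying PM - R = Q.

M = [[1, 5, 1], [1, 2, 4]]

PM = Q + R = [[11, 46, 20], [8, 34, 14]].
Since P multiplies M on the left, M = P⁻¹(Q + R).
det P = -2; the adjugate gives P⁻¹ = [[-1, 3/2], [3, -4]].
M = P⁻¹(Q + R) = [[1, 5, 1], [1, 2, 4]].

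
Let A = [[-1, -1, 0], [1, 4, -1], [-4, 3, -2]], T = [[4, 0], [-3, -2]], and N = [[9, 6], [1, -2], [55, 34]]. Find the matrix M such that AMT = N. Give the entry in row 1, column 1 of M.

M = A⁻¹NT⁻¹ (apply A⁻¹ on the left and T⁻¹ on the right).
A has determinant -1; A⁻¹ = [[5, 2, -1], [-6, -2, 1], [-19, -7, 3]].
T has determinant -8; T⁻¹ = [[1/4, 0], [-3/8, -1/2]].
A⁻¹N = [[-8, -8], [-1, 2], [-13, 2]].
M = (A⁻¹N)T⁻¹ = [[1, 4], [-1, -1], [-4, -1]].

1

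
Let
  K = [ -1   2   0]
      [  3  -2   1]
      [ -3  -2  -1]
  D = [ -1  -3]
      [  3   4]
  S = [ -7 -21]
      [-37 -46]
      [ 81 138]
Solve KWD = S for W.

W = [[3, -4], [5, -2], [-1, -5]]

Left-multiply by K⁻¹ and right-multiply by D⁻¹: W = K⁻¹SD⁻¹.
det K = -4; the adjugate gives K⁻¹ = [[-1, -1/2, -1/2], [0, -1/4, -1/4], [3, 2, 1]].
det D = 5, so D⁻¹ = [[4/5, 3/5], [-3/5, -1/5]].
K⁻¹S = [[-15, -25], [-11, -23], [-14, -17]].
W = (K⁻¹S)D⁻¹ = [[3, -4], [5, -2], [-1, -5]].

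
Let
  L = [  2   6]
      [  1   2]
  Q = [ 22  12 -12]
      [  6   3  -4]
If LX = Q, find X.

X = [[-4, -3, 0], [5, 3, -2]]

Left-multiplying both sides by L⁻¹ gives X = L⁻¹Q.
L has determinant -2; L⁻¹ = [[-1, 3], [1/2, -1]].
X = L⁻¹Q = [[-1, 3], [1/2, -1]] · [[22, 12, -12], [6, 3, -4]] = [[-4, -3, 0], [5, 3, -2]].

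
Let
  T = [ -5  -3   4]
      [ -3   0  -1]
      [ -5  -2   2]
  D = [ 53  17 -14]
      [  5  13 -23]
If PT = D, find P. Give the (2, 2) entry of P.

Right-multiplying both sides by T⁻¹ gives P = DT⁻¹.
T has determinant 1; T⁻¹ = [[-2, -2, 3], [11, 10, -17], [6, 5, -9]].
P = DT⁻¹ = [[53, 17, -14], [5, 13, -23]] · [[-2, -2, 3], [11, 10, -17], [6, 5, -9]] = [[-3, -6, -4], [-5, 5, 1]].

5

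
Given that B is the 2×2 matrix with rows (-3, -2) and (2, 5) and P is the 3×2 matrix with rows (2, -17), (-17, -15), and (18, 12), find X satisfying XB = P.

X = [[-4, -5], [5, -1], [-6, 0]]

Right-multiplying both sides by B⁻¹ gives X = PB⁻¹.
det B = -11, so B⁻¹ = [[-5/11, -2/11], [2/11, 3/11]].
X = PB⁻¹ = [[2, -17], [-17, -15], [18, 12]] · [[-5/11, -2/11], [2/11, 3/11]] = [[-4, -5], [5, -1], [-6, 0]].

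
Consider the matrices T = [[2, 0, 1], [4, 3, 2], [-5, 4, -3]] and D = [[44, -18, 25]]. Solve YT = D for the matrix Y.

Y = [[3, 2, -6]]

Since T sits to the right of Y, Y = DT⁻¹.
det T = -3; the adjugate gives T⁻¹ = [[17/3, -4/3, 1], [-2/3, 1/3, 0], [-31/3, 8/3, -2]].
Y = DT⁻¹ = [[44, -18, 25]] · [[17/3, -4/3, 1], [-2/3, 1/3, 0], [-31/3, 8/3, -2]] = [[3, 2, -6]].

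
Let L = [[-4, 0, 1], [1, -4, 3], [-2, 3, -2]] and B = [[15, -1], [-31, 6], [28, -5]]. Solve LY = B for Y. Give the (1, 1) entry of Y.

Since L multiplies Y on the left, Y = L⁻¹B.
L has determinant -1; L⁻¹ = [[1, -3, -4], [4, -10, -13], [5, -12, -16]].
Y = L⁻¹B = [[1, -3, -4], [4, -10, -13], [5, -12, -16]] · [[15, -1], [-31, 6], [28, -5]] = [[-4, 1], [6, 1], [-1, 3]].

-4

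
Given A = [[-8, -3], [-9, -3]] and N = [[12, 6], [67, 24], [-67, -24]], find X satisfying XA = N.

Since A sits to the right of X, X = NA⁻¹.
A has determinant -3; A⁻¹ = [[1, -1], [-3, 8/3]].
X = NA⁻¹ = [[12, 6], [67, 24], [-67, -24]] · [[1, -1], [-3, 8/3]] = [[-6, 4], [-5, -3], [5, 3]].

X = [[-6, 4], [-5, -3], [5, 3]]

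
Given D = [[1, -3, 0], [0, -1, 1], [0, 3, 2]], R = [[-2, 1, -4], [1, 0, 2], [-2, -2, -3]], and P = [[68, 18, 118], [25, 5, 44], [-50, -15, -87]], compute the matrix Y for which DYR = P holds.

Left-multiply by D⁻¹ and right-multiply by R⁻¹: Y = D⁻¹PR⁻¹.
det D = -5, so D⁻¹ = [[1, -6/5, 3/5], [0, -2/5, 1/5], [0, 3/5, 1/5]].
R has determinant -1; R⁻¹ = [[-4, -11, -2], [1, 2, 0], [2, 6, 1]].
D⁻¹P = [[8, 3, 13], [-20, -5, -35], [5, 0, 9]].
Y = (D⁻¹P)R⁻¹ = [[-3, -4, -3], [5, 0, 5], [-2, -1, -1]].

Y = [[-3, -4, -3], [5, 0, 5], [-2, -1, -1]]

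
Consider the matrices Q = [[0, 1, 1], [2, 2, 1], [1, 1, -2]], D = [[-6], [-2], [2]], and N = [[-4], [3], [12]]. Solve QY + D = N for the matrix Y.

QY = N − D = [[2], [5], [10]].
Since Q multiplies Y on the left, Y = Q⁻¹(N − D).
det Q = 5, so Q⁻¹ = [[-1, 3/5, -1/5], [1, -1/5, 2/5], [0, 1/5, -2/5]].
Y = Q⁻¹(N − D) = [[-1], [5], [-3]].

Y = [[-1], [5], [-3]]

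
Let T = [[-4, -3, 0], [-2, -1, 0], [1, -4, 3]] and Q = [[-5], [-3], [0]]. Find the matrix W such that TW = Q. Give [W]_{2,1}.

-1

T is on the left of W, so left-multiply by T⁻¹: W = T⁻¹Q.
det T = -6, so T⁻¹ = [[1/2, -3/2, 0], [-1, 2, 0], [-3/2, 19/6, 1/3]].
W = T⁻¹Q = [[1/2, -3/2, 0], [-1, 2, 0], [-3/2, 19/6, 1/3]] · [[-5], [-3], [0]] = [[2], [-1], [-2]].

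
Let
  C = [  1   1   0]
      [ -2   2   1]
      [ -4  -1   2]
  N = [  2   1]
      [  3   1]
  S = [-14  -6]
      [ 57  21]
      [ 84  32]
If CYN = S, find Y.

Y = [[-4, -4], [0, 2], [-2, 3]]

Y = C⁻¹SN⁻¹ (apply C⁻¹ on the left and N⁻¹ on the right).
det C = 5, so C⁻¹ = [[1, -2/5, 1/5], [0, 2/5, -1/5], [2, -3/5, 4/5]].
N has determinant -1; N⁻¹ = [[-1, 1], [3, -2]].
C⁻¹S = [[-20, -8], [6, 2], [5, 1]].
Y = (C⁻¹S)N⁻¹ = [[-4, -4], [0, 2], [-2, 3]].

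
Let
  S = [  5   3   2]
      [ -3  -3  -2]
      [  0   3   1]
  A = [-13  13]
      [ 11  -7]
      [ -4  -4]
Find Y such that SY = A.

Left-multiplying both sides by S⁻¹ gives Y = S⁻¹A.
S has determinant 6; S⁻¹ = [[1/2, 1/2, 0], [1/2, 5/6, 2/3], [-3/2, -5/2, -1]].
Y = S⁻¹A = [[1/2, 1/2, 0], [1/2, 5/6, 2/3], [-3/2, -5/2, -1]] · [[-13, 13], [11, -7], [-4, -4]] = [[-1, 3], [0, -2], [-4, 2]].

Y = [[-1, 3], [0, -2], [-4, 2]]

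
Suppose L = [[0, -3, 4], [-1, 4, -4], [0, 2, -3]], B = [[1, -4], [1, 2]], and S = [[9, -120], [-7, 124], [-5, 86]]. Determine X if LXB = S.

X = [[-5, -4], [-5, -2], [2, -5]]

Left-multiply by L⁻¹ and right-multiply by B⁻¹: X = L⁻¹SB⁻¹.
det L = 1; the adjugate gives L⁻¹ = [[-4, -1, -4], [-3, 0, -4], [-2, 0, -3]].
det B = 6; the adjugate gives B⁻¹ = [[1/3, 2/3], [-1/6, 1/6]].
L⁻¹S = [[-9, 12], [-7, 16], [-3, -18]].
X = (L⁻¹S)B⁻¹ = [[-5, -4], [-5, -2], [2, -5]].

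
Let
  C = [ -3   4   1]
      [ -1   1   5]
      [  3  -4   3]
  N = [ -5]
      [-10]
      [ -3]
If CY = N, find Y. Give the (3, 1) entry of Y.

C is on the left of Y, so left-multiply by C⁻¹: Y = C⁻¹N.
C has determinant 4; C⁻¹ = [[23/4, -4, 19/4], [9/2, -3, 7/2], [1/4, 0, 1/4]].
Y = C⁻¹N = [[23/4, -4, 19/4], [9/2, -3, 7/2], [1/4, 0, 1/4]] · [[-5], [-10], [-3]] = [[-3], [-3], [-2]].

-2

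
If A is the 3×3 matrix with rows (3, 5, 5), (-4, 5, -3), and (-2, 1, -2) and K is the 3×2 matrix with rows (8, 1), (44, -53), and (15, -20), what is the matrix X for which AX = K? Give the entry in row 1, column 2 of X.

2

A is on the left of X, so left-multiply by A⁻¹: X = A⁻¹K.
A has determinant -1; A⁻¹ = [[7, -15, 40], [2, -4, 11], [-6, 13, -35]].
X = A⁻¹K = [[7, -15, 40], [2, -4, 11], [-6, 13, -35]] · [[8, 1], [44, -53], [15, -20]] = [[-4, 2], [5, -6], [-1, 5]].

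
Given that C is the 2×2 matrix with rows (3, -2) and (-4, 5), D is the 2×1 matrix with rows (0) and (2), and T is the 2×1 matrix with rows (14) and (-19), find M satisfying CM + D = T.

M = [[4], [-1]]

CM = T − D = [[14], [-21]].
Left-multiplying both sides by C⁻¹ gives M = C⁻¹(T − D).
det C = 7, so C⁻¹ = [[5/7, 2/7], [4/7, 3/7]].
M = C⁻¹(T − D) = [[4], [-1]].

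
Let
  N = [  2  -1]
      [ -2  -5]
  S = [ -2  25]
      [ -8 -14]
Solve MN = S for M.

M = [[-5, -4], [-1, 3]]

Since N sits to the right of M, M = SN⁻¹.
N has determinant -12; N⁻¹ = [[5/12, -1/12], [-1/6, -1/6]].
M = SN⁻¹ = [[-2, 25], [-8, -14]] · [[5/12, -1/12], [-1/6, -1/6]] = [[-5, -4], [-1, 3]].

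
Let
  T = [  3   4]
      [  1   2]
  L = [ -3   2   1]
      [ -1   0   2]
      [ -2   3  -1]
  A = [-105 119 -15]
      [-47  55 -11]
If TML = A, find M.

M = T⁻¹AL⁻¹ (apply T⁻¹ on the left and L⁻¹ on the right).
det T = 2, so T⁻¹ = [[1, -2], [-1/2, 3/2]].
L has determinant 5; L⁻¹ = [[-6/5, 1, 4/5], [-1, 1, 1], [-3/5, 1, 2/5]].
T⁻¹A = [[-11, 9, 7], [-18, 23, -9]].
M = (T⁻¹A)L⁻¹ = [[0, 5, 3], [4, -4, 5]].

M = [[0, 5, 3], [4, -4, 5]]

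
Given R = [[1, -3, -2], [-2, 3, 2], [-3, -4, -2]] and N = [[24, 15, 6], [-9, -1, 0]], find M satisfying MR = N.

M = [[0, -3, -6], [4, 5, 1]]

R is on the right of M, so right-multiply by R⁻¹: M = NR⁻¹.
R has determinant -2; R⁻¹ = [[-1, -1, 0], [5, 4, -1], [-17/2, -13/2, 3/2]].
M = NR⁻¹ = [[24, 15, 6], [-9, -1, 0]] · [[-1, -1, 0], [5, 4, -1], [-17/2, -13/2, 3/2]] = [[0, -3, -6], [4, 5, 1]].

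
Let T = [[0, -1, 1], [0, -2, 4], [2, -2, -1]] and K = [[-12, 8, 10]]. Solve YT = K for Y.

Since T sits to the right of Y, Y = KT⁻¹.
T has determinant -4; T⁻¹ = [[-5/2, 3/4, 1/2], [-2, 1/2, 0], [-1, 1/2, 0]].
Y = KT⁻¹ = [[-12, 8, 10]] · [[-5/2, 3/4, 1/2], [-2, 1/2, 0], [-1, 1/2, 0]] = [[4, 0, -6]].

Y = [[4, 0, -6]]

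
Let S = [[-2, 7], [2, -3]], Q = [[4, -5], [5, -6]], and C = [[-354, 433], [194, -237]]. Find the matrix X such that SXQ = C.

X = S⁻¹CQ⁻¹ (apply S⁻¹ on the left and Q⁻¹ on the right).
S has determinant -8; S⁻¹ = [[3/8, 7/8], [1/4, 1/4]].
det Q = 1; the adjugate gives Q⁻¹ = [[-6, 5], [-5, 4]].
S⁻¹C = [[37, -45], [-40, 49]].
X = (S⁻¹C)Q⁻¹ = [[3, 5], [-5, -4]].

X = [[3, 5], [-5, -4]]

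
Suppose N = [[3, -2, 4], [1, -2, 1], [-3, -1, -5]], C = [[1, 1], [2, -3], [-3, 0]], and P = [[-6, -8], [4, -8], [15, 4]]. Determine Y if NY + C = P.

NY = P − C = [[-7, -9], [2, -5], [18, 4]].
N is on the left of Y, so left-multiply by N⁻¹: Y = N⁻¹(P − C).
det N = 1, so N⁻¹ = [[11, -14, 6], [2, -3, 1], [-7, 9, -4]].
Y = N⁻¹(P − C) = [[3, -5], [-2, 1], [-5, 2]].

Y = [[3, -5], [-2, 1], [-5, 2]]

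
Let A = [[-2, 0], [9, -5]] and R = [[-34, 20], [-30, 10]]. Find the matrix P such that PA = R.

A is on the right of P, so right-multiply by A⁻¹: P = RA⁻¹.
det A = 10, so A⁻¹ = [[-1/2, 0], [-9/10, -1/5]].
P = RA⁻¹ = [[-34, 20], [-30, 10]] · [[-1/2, 0], [-9/10, -1/5]] = [[-1, -4], [6, -2]].

P = [[-1, -4], [6, -2]]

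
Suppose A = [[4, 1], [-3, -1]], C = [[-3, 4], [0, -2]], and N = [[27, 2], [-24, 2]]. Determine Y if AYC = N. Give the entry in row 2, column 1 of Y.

Isolating Y: multiply by A⁻¹ from the left and C⁻¹ from the right, so Y = A⁻¹NC⁻¹.
A has determinant -1; A⁻¹ = [[1, 1], [-3, -4]].
C has determinant 6; C⁻¹ = [[-1/3, -2/3], [0, -1/2]].
A⁻¹N = [[3, 4], [15, -14]].
Y = (A⁻¹N)C⁻¹ = [[-1, -4], [-5, -3]].

-5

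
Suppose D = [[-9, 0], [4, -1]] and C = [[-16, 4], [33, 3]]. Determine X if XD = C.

Right-multiplying both sides by D⁻¹ gives X = CD⁻¹.
det D = 9, so D⁻¹ = [[-1/9, 0], [-4/9, -1]].
X = CD⁻¹ = [[-16, 4], [33, 3]] · [[-1/9, 0], [-4/9, -1]] = [[0, -4], [-5, -3]].

X = [[0, -4], [-5, -3]]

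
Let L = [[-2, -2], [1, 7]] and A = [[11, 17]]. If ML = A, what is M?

Since L sits to the right of M, M = AL⁻¹.
L has determinant -12; L⁻¹ = [[-7/12, -1/6], [1/12, 1/6]].
M = AL⁻¹ = [[11, 17]] · [[-7/12, -1/6], [1/12, 1/6]] = [[-5, 1]].

M = [[-5, 1]]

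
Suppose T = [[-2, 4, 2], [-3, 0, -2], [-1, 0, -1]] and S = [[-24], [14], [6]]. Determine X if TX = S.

X = [[-2], [-5], [-4]]

T is on the left of X, so left-multiply by T⁻¹: X = T⁻¹S.
det T = -4; the adjugate gives T⁻¹ = [[0, -1, 2], [1/4, -1, 5/2], [0, 1, -3]].
X = T⁻¹S = [[0, -1, 2], [1/4, -1, 5/2], [0, 1, -3]] · [[-24], [14], [6]] = [[-2], [-5], [-4]].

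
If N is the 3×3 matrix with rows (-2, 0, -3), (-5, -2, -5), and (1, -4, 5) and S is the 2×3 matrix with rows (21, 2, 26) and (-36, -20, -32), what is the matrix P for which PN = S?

Since N sits to the right of P, P = SN⁻¹.
det N = -6; the adjugate gives N⁻¹ = [[5, -2, 1], [-10/3, 7/6, -5/6], [-11/3, 4/3, -2/3]].
P = SN⁻¹ = [[21, 2, 26], [-36, -20, -32]] · [[5, -2, 1], [-10/3, 7/6, -5/6], [-11/3, 4/3, -2/3]] = [[3, -5, 2], [4, 6, 2]].

P = [[3, -5, 2], [4, 6, 2]]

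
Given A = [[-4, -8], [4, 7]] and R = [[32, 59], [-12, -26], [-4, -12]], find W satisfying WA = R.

Right-multiplying both sides by A⁻¹ gives W = RA⁻¹.
A has determinant 4; A⁻¹ = [[7/4, 2], [-1, -1]].
W = RA⁻¹ = [[32, 59], [-12, -26], [-4, -12]] · [[7/4, 2], [-1, -1]] = [[-3, 5], [5, 2], [5, 4]].

W = [[-3, 5], [5, 2], [5, 4]]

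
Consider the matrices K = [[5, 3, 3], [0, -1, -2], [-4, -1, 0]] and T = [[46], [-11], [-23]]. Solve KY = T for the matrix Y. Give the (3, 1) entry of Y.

Left-multiplying both sides by K⁻¹ gives Y = K⁻¹T.
K has determinant 2; K⁻¹ = [[-1, -3/2, -3/2], [4, 6, 5], [-2, -7/2, -5/2]].
Y = K⁻¹T = [[-1, -3/2, -3/2], [4, 6, 5], [-2, -7/2, -5/2]] · [[46], [-11], [-23]] = [[5], [3], [4]].

4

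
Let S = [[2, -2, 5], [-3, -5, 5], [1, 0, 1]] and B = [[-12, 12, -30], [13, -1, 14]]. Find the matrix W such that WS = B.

S is on the right of W, so right-multiply by S⁻¹: W = BS⁻¹.
S has determinant -1; S⁻¹ = [[5, -2, -15], [-8, 3, 25], [-5, 2, 16]].
W = BS⁻¹ = [[-12, 12, -30], [13, -1, 14]] · [[5, -2, -15], [-8, 3, 25], [-5, 2, 16]] = [[-6, 0, 0], [3, -1, 4]].

W = [[-6, 0, 0], [3, -1, 4]]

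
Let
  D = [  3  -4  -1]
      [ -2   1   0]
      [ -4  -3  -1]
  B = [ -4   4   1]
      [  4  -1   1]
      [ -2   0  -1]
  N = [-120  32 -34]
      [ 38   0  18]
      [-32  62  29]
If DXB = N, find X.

X = [[-2, -2, 5], [-3, 0, -3], [0, 2, -5]]

X = D⁻¹NB⁻¹ (apply D⁻¹ on the left and B⁻¹ on the right).
D has determinant -5; D⁻¹ = [[1/5, 1/5, -1/5], [2/5, 7/5, -2/5], [-2, -5, 1]].
det B = 2; the adjugate gives B⁻¹ = [[1/2, 2, 5/2], [1, 3, 4], [-1, -4, -6]].
D⁻¹N = [[-10, -6, -9], [18, -12, 0], [18, -2, 7]].
X = (D⁻¹N)B⁻¹ = [[-2, -2, 5], [-3, 0, -3], [0, 2, -5]].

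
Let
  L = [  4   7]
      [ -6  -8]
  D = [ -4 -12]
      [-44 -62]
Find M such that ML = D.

Right-multiplying both sides by L⁻¹ gives M = DL⁻¹.
det L = 10; the adjugate gives L⁻¹ = [[-4/5, -7/10], [3/5, 2/5]].
M = DL⁻¹ = [[-4, -12], [-44, -62]] · [[-4/5, -7/10], [3/5, 2/5]] = [[-4, -2], [-2, 6]].

M = [[-4, -2], [-2, 6]]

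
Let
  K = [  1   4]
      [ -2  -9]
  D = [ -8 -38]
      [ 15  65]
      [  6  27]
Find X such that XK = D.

X = [[4, 6], [5, -5], [0, -3]]

K is on the right of X, so right-multiply by K⁻¹: X = DK⁻¹.
det K = -1; the adjugate gives K⁻¹ = [[9, 4], [-2, -1]].
X = DK⁻¹ = [[-8, -38], [15, 65], [6, 27]] · [[9, 4], [-2, -1]] = [[4, 6], [5, -5], [0, -3]].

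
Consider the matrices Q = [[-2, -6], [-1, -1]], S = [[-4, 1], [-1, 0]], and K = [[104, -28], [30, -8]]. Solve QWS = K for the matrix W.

W = Q⁻¹KS⁻¹ (apply Q⁻¹ on the left and S⁻¹ on the right).
Q has determinant -4; Q⁻¹ = [[1/4, -3/2], [-1/4, 1/2]].
S has determinant 1; S⁻¹ = [[0, -1], [1, -4]].
Q⁻¹K = [[-19, 5], [-11, 3]].
W = (Q⁻¹K)S⁻¹ = [[5, -1], [3, -1]].

W = [[5, -1], [3, -1]]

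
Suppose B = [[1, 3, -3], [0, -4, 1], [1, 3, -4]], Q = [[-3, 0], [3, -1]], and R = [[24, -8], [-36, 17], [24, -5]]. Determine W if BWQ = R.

W = [[3, 2], [2, 5], [3, 3]]

Left-multiply by B⁻¹ and right-multiply by Q⁻¹: W = B⁻¹RQ⁻¹.
B has determinant 4; B⁻¹ = [[13/4, 3/4, -9/4], [1/4, -1/4, -1/4], [1, 0, -1]].
Q has determinant 3; Q⁻¹ = [[-1/3, 0], [-1, -1]].
B⁻¹R = [[-3, -2], [9, -5], [0, -3]].
W = (B⁻¹R)Q⁻¹ = [[3, 2], [2, 5], [3, 3]].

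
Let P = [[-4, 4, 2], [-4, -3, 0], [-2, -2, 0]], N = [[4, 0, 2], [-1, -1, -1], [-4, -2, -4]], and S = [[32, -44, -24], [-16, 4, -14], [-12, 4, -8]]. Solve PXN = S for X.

X = P⁻¹SN⁻¹ (apply P⁻¹ on the left and N⁻¹ on the right).
P has determinant 4; P⁻¹ = [[0, -1, 3/2], [0, 1, -2], [1/2, -4, 7]].
det N = 4; the adjugate gives N⁻¹ = [[1/2, -1, 1/2], [0, -2, 1/2], [-1/2, 2, -1]].
P⁻¹S = [[-2, 2, 2], [8, -4, 2], [-4, -10, -12]].
X = (P⁻¹S)N⁻¹ = [[-2, 2, -2], [3, 4, 0], [4, 0, 5]].

X = [[-2, 2, -2], [3, 4, 0], [4, 0, 5]]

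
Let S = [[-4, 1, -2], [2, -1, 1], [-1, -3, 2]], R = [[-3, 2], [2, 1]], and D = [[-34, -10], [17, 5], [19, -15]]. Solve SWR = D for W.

W = [[1, 3], [0, 0], [-3, 1]]

Isolating W: multiply by S⁻¹ from the left and R⁻¹ from the right, so W = S⁻¹DR⁻¹.
det S = 5, so S⁻¹ = [[1/5, 4/5, -1/5], [-1, -2, 0], [-7/5, -13/5, 2/5]].
R has determinant -7; R⁻¹ = [[-1/7, 2/7], [2/7, 3/7]].
S⁻¹D = [[3, 5], [0, 0], [11, -5]].
W = (S⁻¹D)R⁻¹ = [[1, 3], [0, 0], [-3, 1]].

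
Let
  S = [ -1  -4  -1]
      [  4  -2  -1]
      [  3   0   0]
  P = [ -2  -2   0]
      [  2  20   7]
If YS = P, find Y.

Right-multiplying both sides by S⁻¹ gives Y = PS⁻¹.
det S = 6; the adjugate gives S⁻¹ = [[0, 0, 1/3], [-1/2, 1/2, -5/6], [1, -2, 3]].
Y = PS⁻¹ = [[-2, -2, 0], [2, 20, 7]] · [[0, 0, 1/3], [-1/2, 1/2, -5/6], [1, -2, 3]] = [[1, -1, 1], [-3, -4, 5]].

Y = [[1, -1, 1], [-3, -4, 5]]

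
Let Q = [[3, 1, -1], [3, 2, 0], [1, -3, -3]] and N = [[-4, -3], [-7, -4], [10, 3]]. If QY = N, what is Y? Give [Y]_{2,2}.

Q is on the left of Y, so left-multiply by Q⁻¹: Y = Q⁻¹N.
det Q = 2; the adjugate gives Q⁻¹ = [[-3, 3, 1], [9/2, -4, -3/2], [-11/2, 5, 3/2]].
Y = Q⁻¹N = [[-3, 3, 1], [9/2, -4, -3/2], [-11/2, 5, 3/2]] · [[-4, -3], [-7, -4], [10, 3]] = [[1, 0], [-5, -2], [2, 1]].

-2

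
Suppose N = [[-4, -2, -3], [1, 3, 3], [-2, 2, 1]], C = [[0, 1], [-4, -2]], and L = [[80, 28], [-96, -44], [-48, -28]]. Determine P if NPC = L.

Isolating P: multiply by N⁻¹ from the left and C⁻¹ from the right, so P = N⁻¹LC⁻¹.
det N = 2; the adjugate gives N⁻¹ = [[-3/2, -2, 3/2], [-7/2, -5, 9/2], [4, 6, -5]].
C has determinant 4; C⁻¹ = [[-1/2, -1/4], [1, 0]].
N⁻¹L = [[0, 4], [-16, -4], [-16, -12]].
P = (N⁻¹L)C⁻¹ = [[4, 0], [4, 4], [-4, 4]].

P = [[4, 0], [4, 4], [-4, 4]]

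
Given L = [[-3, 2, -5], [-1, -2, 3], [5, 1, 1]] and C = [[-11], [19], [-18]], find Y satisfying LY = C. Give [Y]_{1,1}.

L is on the left of Y, so left-multiply by L⁻¹: Y = L⁻¹C.
det L = 2; the adjugate gives L⁻¹ = [[-5/2, -7/2, -2], [8, 11, 7], [9/2, 13/2, 4]].
Y = L⁻¹C = [[-5/2, -7/2, -2], [8, 11, 7], [9/2, 13/2, 4]] · [[-11], [19], [-18]] = [[-3], [-5], [2]].

-3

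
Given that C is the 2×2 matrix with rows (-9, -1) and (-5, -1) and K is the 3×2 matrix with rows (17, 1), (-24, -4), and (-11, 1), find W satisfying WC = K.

W = [[-3, 2], [1, 3], [4, -5]]

C is on the right of W, so right-multiply by C⁻¹: W = KC⁻¹.
det C = 4, so C⁻¹ = [[-1/4, 1/4], [5/4, -9/4]].
W = KC⁻¹ = [[17, 1], [-24, -4], [-11, 1]] · [[-1/4, 1/4], [5/4, -9/4]] = [[-3, 2], [1, 3], [4, -5]].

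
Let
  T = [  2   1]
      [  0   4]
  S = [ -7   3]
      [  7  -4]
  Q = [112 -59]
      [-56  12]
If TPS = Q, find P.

P = [[-5, 4], [5, 3]]

Isolating P: multiply by T⁻¹ from the left and S⁻¹ from the right, so P = T⁻¹QS⁻¹.
T has determinant 8; T⁻¹ = [[1/2, -1/8], [0, 1/4]].
det S = 7; the adjugate gives S⁻¹ = [[-4/7, -3/7], [-1, -1]].
T⁻¹Q = [[63, -31], [-14, 3]].
P = (T⁻¹Q)S⁻¹ = [[-5, 4], [5, 3]].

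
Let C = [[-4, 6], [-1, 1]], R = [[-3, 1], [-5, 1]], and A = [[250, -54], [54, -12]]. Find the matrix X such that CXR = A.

X = C⁻¹AR⁻¹ (apply C⁻¹ on the left and R⁻¹ on the right).
C has determinant 2; C⁻¹ = [[1/2, -3], [1/2, -2]].
det R = 2; the adjugate gives R⁻¹ = [[1/2, -1/2], [5/2, -3/2]].
C⁻¹A = [[-37, 9], [17, -3]].
X = (C⁻¹A)R⁻¹ = [[4, 5], [1, -4]].

X = [[4, 5], [1, -4]]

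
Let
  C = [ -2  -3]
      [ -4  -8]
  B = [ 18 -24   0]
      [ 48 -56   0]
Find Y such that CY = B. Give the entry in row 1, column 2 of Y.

6

Left-multiplying both sides by C⁻¹ gives Y = C⁻¹B.
det C = 4, so C⁻¹ = [[-2, 3/4], [1, -1/2]].
Y = C⁻¹B = [[-2, 3/4], [1, -1/2]] · [[18, -24, 0], [48, -56, 0]] = [[0, 6, 0], [-6, 4, 0]].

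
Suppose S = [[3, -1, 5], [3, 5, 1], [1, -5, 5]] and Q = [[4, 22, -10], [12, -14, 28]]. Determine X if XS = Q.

X = [[3, 0, -5], [-1, 3, 6]]

S is on the right of X, so right-multiply by S⁻¹: X = QS⁻¹.
det S = 4; the adjugate gives S⁻¹ = [[15/2, -5, -13/2], [-7/2, 5/2, 3], [-5, 7/2, 9/2]].
X = QS⁻¹ = [[4, 22, -10], [12, -14, 28]] · [[15/2, -5, -13/2], [-7/2, 5/2, 3], [-5, 7/2, 9/2]] = [[3, 0, -5], [-1, 3, 6]].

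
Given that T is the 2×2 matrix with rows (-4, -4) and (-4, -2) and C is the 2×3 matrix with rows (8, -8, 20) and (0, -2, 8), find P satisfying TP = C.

Since T multiplies P on the left, P = T⁻¹C.
T has determinant -8; T⁻¹ = [[1/4, -1/2], [-1/2, 1/2]].
P = T⁻¹C = [[1/4, -1/2], [-1/2, 1/2]] · [[8, -8, 20], [0, -2, 8]] = [[2, -1, 1], [-4, 3, -6]].

P = [[2, -1, 1], [-4, 3, -6]]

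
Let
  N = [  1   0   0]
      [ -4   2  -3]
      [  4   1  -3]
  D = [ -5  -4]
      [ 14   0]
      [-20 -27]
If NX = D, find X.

N is on the left of X, so left-multiply by N⁻¹: X = N⁻¹D.
det N = -3, so N⁻¹ = [[1, 0, 0], [8, 1, -1], [4, 1/3, -2/3]].
X = N⁻¹D = [[1, 0, 0], [8, 1, -1], [4, 1/3, -2/3]] · [[-5, -4], [14, 0], [-20, -27]] = [[-5, -4], [-6, -5], [-2, 2]].

X = [[-5, -4], [-6, -5], [-2, 2]]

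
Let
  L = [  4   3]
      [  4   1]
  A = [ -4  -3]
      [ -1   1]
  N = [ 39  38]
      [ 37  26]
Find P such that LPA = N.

Isolating P: multiply by L⁻¹ from the left and A⁻¹ from the right, so P = L⁻¹NA⁻¹.
det L = -8, so L⁻¹ = [[-1/8, 3/8], [1/2, -1/2]].
det A = -7; the adjugate gives A⁻¹ = [[-1/7, -3/7], [-1/7, 4/7]].
L⁻¹N = [[9, 5], [1, 6]].
P = (L⁻¹N)A⁻¹ = [[-2, -1], [-1, 3]].

P = [[-2, -1], [-1, 3]]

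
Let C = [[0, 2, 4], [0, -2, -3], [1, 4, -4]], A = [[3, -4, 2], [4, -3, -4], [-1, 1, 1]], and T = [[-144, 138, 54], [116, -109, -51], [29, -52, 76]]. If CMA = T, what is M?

M = [[-3, -2, 2], [1, -4, 3], [-5, -4, -3]]

Isolating M: multiply by C⁻¹ from the left and A⁻¹ from the right, so M = C⁻¹TA⁻¹.
det C = 2; the adjugate gives C⁻¹ = [[10, 12, 1], [-3/2, -2, 0], [1, 1, 0]].
A has determinant 5; A⁻¹ = [[1/5, 6/5, 22/5], [0, 1, 4], [1/5, 1/5, 7/5]].
C⁻¹T = [[-19, 20, 4], [-16, 11, 21], [-28, 29, 3]].
M = (C⁻¹T)A⁻¹ = [[-3, -2, 2], [1, -4, 3], [-5, -4, -3]].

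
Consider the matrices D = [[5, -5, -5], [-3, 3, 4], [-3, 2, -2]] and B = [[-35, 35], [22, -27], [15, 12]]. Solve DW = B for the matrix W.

Left-multiplying both sides by D⁻¹ gives W = D⁻¹B.
D has determinant 5; D⁻¹ = [[-14/5, -4, -1], [-18/5, -5, -1], [3/5, 1, 0]].
W = D⁻¹B = [[-14/5, -4, -1], [-18/5, -5, -1], [3/5, 1, 0]] · [[-35, 35], [22, -27], [15, 12]] = [[-5, -2], [1, -3], [1, -6]].

W = [[-5, -2], [1, -3], [1, -6]]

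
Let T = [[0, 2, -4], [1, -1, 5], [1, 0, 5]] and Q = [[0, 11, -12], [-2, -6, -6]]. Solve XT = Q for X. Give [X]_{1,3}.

5

Right-multiplying both sides by T⁻¹ gives X = QT⁻¹.
det T = -4; the adjugate gives T⁻¹ = [[5/4, 5/2, -3/2], [0, -1, 1], [-1/4, -1/2, 1/2]].
X = QT⁻¹ = [[0, 11, -12], [-2, -6, -6]] · [[5/4, 5/2, -3/2], [0, -1, 1], [-1/4, -1/2, 1/2]] = [[3, -5, 5], [-1, 4, -6]].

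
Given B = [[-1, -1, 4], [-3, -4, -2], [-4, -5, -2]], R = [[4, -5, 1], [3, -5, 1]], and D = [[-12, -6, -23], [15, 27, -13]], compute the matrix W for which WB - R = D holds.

W = [[-4, 0, 3], [-5, -3, -1]]

WB = D + R = [[-8, -11, -22], [18, 22, -12]].
Since B sits to the right of W, W = (D + R)B⁻¹.
det B = -4; the adjugate gives B⁻¹ = [[1/2, 11/2, -9/2], [-1/2, -9/2, 7/2], [1/4, 1/4, -1/4]].
W = (D + R)B⁻¹ = [[-4, 0, 3], [-5, -3, -1]].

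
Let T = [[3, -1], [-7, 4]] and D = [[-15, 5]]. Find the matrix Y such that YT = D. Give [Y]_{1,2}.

T is on the right of Y, so right-multiply by T⁻¹: Y = DT⁻¹.
T has determinant 5; T⁻¹ = [[4/5, 1/5], [7/5, 3/5]].
Y = DT⁻¹ = [[-15, 5]] · [[4/5, 1/5], [7/5, 3/5]] = [[-5, 0]].

0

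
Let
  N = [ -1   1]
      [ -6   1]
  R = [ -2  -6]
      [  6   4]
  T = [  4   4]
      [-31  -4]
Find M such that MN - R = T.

M = [[-2, 0], [-5, 5]]

MN = T + R = [[2, -2], [-25, 0]].
N is on the right of M, so right-multiply by N⁻¹: M = (T + R)N⁻¹.
det N = 5, so N⁻¹ = [[1/5, -1/5], [6/5, -1/5]].
M = (T + R)N⁻¹ = [[-2, 0], [-5, 5]].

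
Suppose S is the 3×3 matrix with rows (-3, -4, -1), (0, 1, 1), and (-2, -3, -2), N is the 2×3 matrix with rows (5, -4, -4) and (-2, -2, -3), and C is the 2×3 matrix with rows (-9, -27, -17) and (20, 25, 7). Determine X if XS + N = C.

X = [[2, -3, 4], [-4, -4, -5]]

XS = C − N = [[-14, -23, -13], [22, 27, 10]].
Since S sits to the right of X, X = (C − N)S⁻¹.
det S = 3; the adjugate gives S⁻¹ = [[1/3, -5/3, -1], [-2/3, 4/3, 1], [2/3, -1/3, -1]].
X = (C − N)S⁻¹ = [[2, -3, 4], [-4, -4, -5]].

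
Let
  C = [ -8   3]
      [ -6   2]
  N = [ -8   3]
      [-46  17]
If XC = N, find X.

Since C sits to the right of X, X = NC⁻¹.
C has determinant 2; C⁻¹ = [[1, -3/2], [3, -4]].
X = NC⁻¹ = [[-8, 3], [-46, 17]] · [[1, -3/2], [3, -4]] = [[1, 0], [5, 1]].

X = [[1, 0], [5, 1]]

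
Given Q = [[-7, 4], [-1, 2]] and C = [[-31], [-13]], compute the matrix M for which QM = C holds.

Q is on the left of M, so left-multiply by Q⁻¹: M = Q⁻¹C.
det Q = -10, so Q⁻¹ = [[-1/5, 2/5], [-1/10, 7/10]].
M = Q⁻¹C = [[-1/5, 2/5], [-1/10, 7/10]] · [[-31], [-13]] = [[1], [-6]].

M = [[1], [-6]]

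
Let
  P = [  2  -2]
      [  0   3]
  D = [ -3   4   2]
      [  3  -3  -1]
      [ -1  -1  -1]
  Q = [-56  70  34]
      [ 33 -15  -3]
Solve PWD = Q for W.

W = [[5, -2, -4], [-4, -2, -5]]

W = P⁻¹QD⁻¹ (apply P⁻¹ on the left and D⁻¹ on the right).
det P = 6, so P⁻¹ = [[1/2, 1/3], [0, 1/3]].
det D = -2, so D⁻¹ = [[-1, -1, -1], [-2, -5/2, -3/2], [3, 7/2, 3/2]].
P⁻¹Q = [[-17, 30, 16], [11, -5, -1]].
W = (P⁻¹Q)D⁻¹ = [[5, -2, -4], [-4, -2, -5]].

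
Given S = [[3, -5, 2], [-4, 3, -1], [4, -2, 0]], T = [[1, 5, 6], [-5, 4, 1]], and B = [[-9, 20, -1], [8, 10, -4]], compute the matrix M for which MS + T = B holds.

M = [[-2, 3, 2], [-5, -5, 2]]

MS = B − T = [[-10, 15, -7], [13, 6, -5]].
Right-multiplying both sides by S⁻¹ gives M = (B − T)S⁻¹.
det S = 6; the adjugate gives S⁻¹ = [[-1/3, -2/3, -1/6], [-2/3, -4/3, -5/6], [-2/3, -7/3, -11/6]].
M = (B − T)S⁻¹ = [[-2, 3, 2], [-5, -5, 2]].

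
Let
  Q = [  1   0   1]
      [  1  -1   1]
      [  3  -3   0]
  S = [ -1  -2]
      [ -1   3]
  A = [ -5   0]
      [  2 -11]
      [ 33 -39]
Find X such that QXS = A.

Left-multiply by Q⁻¹ and right-multiply by S⁻¹: X = Q⁻¹AS⁻¹.
det Q = 3, so Q⁻¹ = [[1, -1, 1/3], [1, -1, 0], [0, 1, -1/3]].
S has determinant -5; S⁻¹ = [[-3/5, -2/5], [-1/5, 1/5]].
Q⁻¹A = [[4, -2], [-7, 11], [-9, 2]].
X = (Q⁻¹A)S⁻¹ = [[-2, -2], [2, 5], [5, 4]].

X = [[-2, -2], [2, 5], [5, 4]]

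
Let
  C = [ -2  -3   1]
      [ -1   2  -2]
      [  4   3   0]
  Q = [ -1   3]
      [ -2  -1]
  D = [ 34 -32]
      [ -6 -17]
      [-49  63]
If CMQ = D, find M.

Left-multiply by C⁻¹ and right-multiply by Q⁻¹: M = C⁻¹DQ⁻¹.
det C = 1; the adjugate gives C⁻¹ = [[6, 3, 4], [-8, -4, -5], [-11, -6, -7]].
det Q = 7; the adjugate gives Q⁻¹ = [[-1/7, -3/7], [2/7, -1/7]].
C⁻¹D = [[-10, 9], [-3, 9], [5, 13]].
M = (C⁻¹D)Q⁻¹ = [[4, 3], [3, 0], [3, -4]].

M = [[4, 3], [3, 0], [3, -4]]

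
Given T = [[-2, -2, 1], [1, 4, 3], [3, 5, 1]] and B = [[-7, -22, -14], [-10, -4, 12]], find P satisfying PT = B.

P = [[1, -5, 0], [6, 2, 0]]

Right-multiplying both sides by T⁻¹ gives P = BT⁻¹.
T has determinant -1; T⁻¹ = [[11, -7, 10], [-8, 5, -7], [7, -4, 6]].
P = BT⁻¹ = [[-7, -22, -14], [-10, -4, 12]] · [[11, -7, 10], [-8, 5, -7], [7, -4, 6]] = [[1, -5, 0], [6, 2, 0]].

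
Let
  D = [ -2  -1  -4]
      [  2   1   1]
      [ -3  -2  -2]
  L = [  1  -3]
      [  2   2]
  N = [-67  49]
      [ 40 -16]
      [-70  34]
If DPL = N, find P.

Left-multiply by D⁻¹ and right-multiply by L⁻¹: P = D⁻¹NL⁻¹.
det D = 3; the adjugate gives D⁻¹ = [[0, 2, 1], [1/3, -8/3, -2], [-1/3, -1/3, 0]].
det L = 8; the adjugate gives L⁻¹ = [[1/4, 3/8], [-1/4, 1/8]].
D⁻¹N = [[10, 2], [11, -9], [9, -11]].
P = (D⁻¹N)L⁻¹ = [[2, 4], [5, 3], [5, 2]].

P = [[2, 4], [5, 3], [5, 2]]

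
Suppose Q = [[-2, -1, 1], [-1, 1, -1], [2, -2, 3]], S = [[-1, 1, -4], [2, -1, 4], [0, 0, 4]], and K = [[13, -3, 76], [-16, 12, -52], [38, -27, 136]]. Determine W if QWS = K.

W = [[-5, -2, -5], [3, -3, -1], [0, 3, 5]]

Isolating W: multiply by Q⁻¹ from the left and S⁻¹ from the right, so W = Q⁻¹KS⁻¹.
det Q = -3, so Q⁻¹ = [[-1/3, -1/3, 0], [-1/3, 8/3, 1], [0, 2, 1]].
S has determinant -4; S⁻¹ = [[1, 1, 0], [2, 1, 1], [0, 0, 1/4]].
Q⁻¹K = [[1, -3, -8], [-9, 6, -28], [6, -3, 32]].
W = (Q⁻¹K)S⁻¹ = [[-5, -2, -5], [3, -3, -1], [0, 3, 5]].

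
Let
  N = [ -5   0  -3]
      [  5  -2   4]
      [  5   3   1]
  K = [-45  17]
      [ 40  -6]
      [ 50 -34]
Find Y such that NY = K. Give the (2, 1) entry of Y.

N is on the left of Y, so left-multiply by N⁻¹: Y = N⁻¹K.
det N = -5; the adjugate gives N⁻¹ = [[14/5, 9/5, 6/5], [-3, -2, -1], [-5, -3, -2]].
Y = N⁻¹K = [[14/5, 9/5, 6/5], [-3, -2, -1], [-5, -3, -2]] · [[-45, 17], [40, -6], [50, -34]] = [[6, -4], [5, -5], [5, 1]].

5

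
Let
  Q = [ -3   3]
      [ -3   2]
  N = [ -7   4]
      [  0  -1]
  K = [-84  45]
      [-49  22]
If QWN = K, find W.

Left-multiply by Q⁻¹ and right-multiply by N⁻¹: W = Q⁻¹KN⁻¹.
det Q = 3, so Q⁻¹ = [[2/3, -1], [1, -1]].
N has determinant 7; N⁻¹ = [[-1/7, -4/7], [0, -1]].
Q⁻¹K = [[-7, 8], [-35, 23]].
W = (Q⁻¹K)N⁻¹ = [[1, -4], [5, -3]].

W = [[1, -4], [5, -3]]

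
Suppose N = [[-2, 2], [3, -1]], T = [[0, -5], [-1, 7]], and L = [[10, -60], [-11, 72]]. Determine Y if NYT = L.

Y = N⁻¹LT⁻¹ (apply N⁻¹ on the left and T⁻¹ on the right).
N has determinant -4; N⁻¹ = [[1/4, 1/2], [3/4, 1/2]].
T has determinant -5; T⁻¹ = [[-7/5, -1], [-1/5, 0]].
N⁻¹L = [[-3, 21], [2, -9]].
Y = (N⁻¹L)T⁻¹ = [[0, 3], [-1, -2]].

Y = [[0, 3], [-1, -2]]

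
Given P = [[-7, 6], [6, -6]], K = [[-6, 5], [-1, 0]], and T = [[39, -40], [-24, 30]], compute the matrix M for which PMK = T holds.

M = [[2, 3], [1, 5]]

Isolating M: multiply by P⁻¹ from the left and K⁻¹ from the right, so M = P⁻¹TK⁻¹.
P has determinant 6; P⁻¹ = [[-1, -1], [-1, -7/6]].
det K = 5; the adjugate gives K⁻¹ = [[0, -1], [1/5, -6/5]].
P⁻¹T = [[-15, 10], [-11, 5]].
M = (P⁻¹T)K⁻¹ = [[2, 3], [1, 5]].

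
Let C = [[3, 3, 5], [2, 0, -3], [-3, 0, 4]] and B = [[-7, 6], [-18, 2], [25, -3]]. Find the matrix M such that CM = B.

Left-multiplying both sides by C⁻¹ gives M = C⁻¹B.
det C = 3; the adjugate gives C⁻¹ = [[0, -4, -3], [1/3, 9, 19/3], [0, -3, -2]].
M = C⁻¹B = [[0, -4, -3], [1/3, 9, 19/3], [0, -3, -2]] · [[-7, 6], [-18, 2], [25, -3]] = [[-3, 1], [-6, 1], [4, 0]].

M = [[-3, 1], [-6, 1], [4, 0]]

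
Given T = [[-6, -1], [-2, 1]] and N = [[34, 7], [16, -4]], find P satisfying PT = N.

P = [[-6, 1], [-1, -5]]

Since T sits to the right of P, P = NT⁻¹.
T has determinant -8; T⁻¹ = [[-1/8, -1/8], [-1/4, 3/4]].
P = NT⁻¹ = [[34, 7], [16, -4]] · [[-1/8, -1/8], [-1/4, 3/4]] = [[-6, 1], [-1, -5]].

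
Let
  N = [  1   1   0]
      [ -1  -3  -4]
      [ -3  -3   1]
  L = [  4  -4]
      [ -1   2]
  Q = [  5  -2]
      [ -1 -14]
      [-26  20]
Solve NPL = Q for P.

P = [[-3, 3], [5, 0], [-2, 3]]

Isolating P: multiply by N⁻¹ from the left and L⁻¹ from the right, so P = N⁻¹QL⁻¹.
det N = -2; the adjugate gives N⁻¹ = [[15/2, 1/2, 2], [-13/2, -1/2, -2], [3, 0, 1]].
det L = 4, so L⁻¹ = [[1/2, 1], [1/4, 1]].
N⁻¹Q = [[-15, 18], [20, -20], [-11, 14]].
P = (N⁻¹Q)L⁻¹ = [[-3, 3], [5, 0], [-2, 3]].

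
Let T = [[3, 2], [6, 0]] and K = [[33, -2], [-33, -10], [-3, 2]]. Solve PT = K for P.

P = [[-1, 6], [-5, -3], [1, -1]]

Since T sits to the right of P, P = KT⁻¹.
det T = -12; the adjugate gives T⁻¹ = [[0, 1/6], [1/2, -1/4]].
P = KT⁻¹ = [[33, -2], [-33, -10], [-3, 2]] · [[0, 1/6], [1/2, -1/4]] = [[-1, 6], [-5, -3], [1, -1]].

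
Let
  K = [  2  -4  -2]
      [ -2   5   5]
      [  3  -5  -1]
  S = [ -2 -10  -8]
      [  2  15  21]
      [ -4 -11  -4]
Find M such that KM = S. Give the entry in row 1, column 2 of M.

Since K multiplies M on the left, M = K⁻¹S.
det K = -2, so K⁻¹ = [[-10, -3, 5], [-13/2, -2, 3], [5/2, 1, -1]].
M = K⁻¹S = [[-10, -3, 5], [-13/2, -2, 3], [5/2, 1, -1]] · [[-2, -10, -8], [2, 15, 21], [-4, -11, -4]] = [[-6, 0, -3], [-3, 2, -2], [1, 1, 5]].

0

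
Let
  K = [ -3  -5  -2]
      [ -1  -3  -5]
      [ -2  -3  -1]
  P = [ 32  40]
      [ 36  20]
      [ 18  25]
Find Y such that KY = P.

Y = [[2, -5], [-6, -5], [-4, 0]]

K is on the left of Y, so left-multiply by K⁻¹: Y = K⁻¹P.
det K = -3; the adjugate gives K⁻¹ = [[4, -1/3, -19/3], [-3, 1/3, 13/3], [1, -1/3, -4/3]].
Y = K⁻¹P = [[4, -1/3, -19/3], [-3, 1/3, 13/3], [1, -1/3, -4/3]] · [[32, 40], [36, 20], [18, 25]] = [[2, -5], [-6, -5], [-4, 0]].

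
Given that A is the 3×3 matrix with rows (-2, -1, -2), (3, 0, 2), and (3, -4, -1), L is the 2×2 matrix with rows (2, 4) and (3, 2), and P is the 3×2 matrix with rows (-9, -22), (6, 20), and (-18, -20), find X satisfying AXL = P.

Left-multiply by A⁻¹ and right-multiply by L⁻¹: X = A⁻¹PL⁻¹.
A has determinant -1; A⁻¹ = [[-8, -7, 2], [-9, -8, 2], [12, 11, -3]].
L has determinant -8; L⁻¹ = [[-1/4, 1/2], [3/8, -1/4]].
A⁻¹P = [[-6, -4], [-3, -2], [12, 16]].
X = (A⁻¹P)L⁻¹ = [[0, -2], [0, -1], [3, 2]].

X = [[0, -2], [0, -1], [3, 2]]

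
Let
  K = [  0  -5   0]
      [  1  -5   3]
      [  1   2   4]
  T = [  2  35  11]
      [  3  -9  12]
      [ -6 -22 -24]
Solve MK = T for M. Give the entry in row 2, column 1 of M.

Right-multiplying both sides by K⁻¹ gives M = TK⁻¹.
det K = 5, so K⁻¹ = [[-26/5, 4, -3], [-1/5, 0, 0], [7/5, -1, 1]].
M = TK⁻¹ = [[2, 35, 11], [3, -9, 12], [-6, -22, -24]] · [[-26/5, 4, -3], [-1/5, 0, 0], [7/5, -1, 1]] = [[-2, -3, 5], [3, 0, 3], [2, 0, -6]].

3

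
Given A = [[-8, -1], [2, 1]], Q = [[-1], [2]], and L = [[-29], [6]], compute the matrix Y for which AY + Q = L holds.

Y = [[4], [-4]]

AY = L − Q = [[-28], [4]].
Left-multiplying both sides by A⁻¹ gives Y = A⁻¹(L − Q).
det A = -6; the adjugate gives A⁻¹ = [[-1/6, -1/6], [1/3, 4/3]].
Y = A⁻¹(L − Q) = [[4], [-4]].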